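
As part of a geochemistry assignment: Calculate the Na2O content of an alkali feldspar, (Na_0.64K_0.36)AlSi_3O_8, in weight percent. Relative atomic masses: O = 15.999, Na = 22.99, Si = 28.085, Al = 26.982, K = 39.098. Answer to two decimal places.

Formula mass = 268.018 g/mol.
0.64 Na → 0.3200 mol Na2O per formula unit; M(Na2O) = 61.979, so Na2O mass = 19.833 g.
19.833/268.018 × 100 = 7.40 wt%.

7.40 wt%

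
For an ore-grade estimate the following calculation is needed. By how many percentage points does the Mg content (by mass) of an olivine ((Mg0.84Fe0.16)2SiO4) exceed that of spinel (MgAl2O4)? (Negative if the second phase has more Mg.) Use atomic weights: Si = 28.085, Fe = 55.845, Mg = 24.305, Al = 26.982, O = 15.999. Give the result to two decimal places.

Mg in (Mg0.84Fe0.16)2SiO4: molar mass 150.784 g/mol; 1.68×24.305 = 40.832 g → 27.08 wt%.
Mg in MgAl2O4: molar mass 142.265 g/mol; 1×24.305 = 24.305 g → 17.08 wt%.
Difference = 27.08 − 17.08 = 10.00 percentage points.

10.00 percentage points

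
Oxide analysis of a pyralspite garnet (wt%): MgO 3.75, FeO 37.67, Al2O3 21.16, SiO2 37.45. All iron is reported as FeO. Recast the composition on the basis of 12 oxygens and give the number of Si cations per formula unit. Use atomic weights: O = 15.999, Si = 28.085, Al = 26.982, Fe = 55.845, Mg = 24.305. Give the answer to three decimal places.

3.75 wt% MgO ÷ 40.304 g/mol = 0.09304 mol, giving 0.09304 Mg and 0.09304 O.
37.67 wt% FeO ÷ 71.844 g/mol = 0.52433 mol, giving 0.52433 Fe and 0.52433 O.
21.16 wt% Al2O3 ÷ 101.961 g/mol = 0.20753 mol, giving 0.41506 Al and 0.62259 O.
37.45 wt% SiO2 ÷ 60.083 g/mol = 0.62330 mol, giving 0.62330 Si and 1.24660 O.
Oxygen sums to 2.48656; scaling by 12/2.48656 = 4.82594 puts the formula on 12 O.
Si: 0.62330 × 4.82594 = 3.008 atoms per formula unit.

3.008 Si apfu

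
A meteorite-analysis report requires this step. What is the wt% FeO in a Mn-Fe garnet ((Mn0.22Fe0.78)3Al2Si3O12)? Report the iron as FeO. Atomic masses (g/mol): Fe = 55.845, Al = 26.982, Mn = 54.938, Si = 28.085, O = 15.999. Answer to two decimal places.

Molar mass of (Mn0.22Fe0.78)3Al2Si3O12 = 0.66·54.938 + 2.34·55.845 + 2·26.982 + 3·28.085 + 12·15.999 = 497.143 g/mol.
Each formula unit contains 2.34 Fe, equivalent to 2.34/1 = 2.3400 mol FeO.
M(FeO) = 1×55.845 + 1×15.999 = 71.844 g/mol.
Mass of FeO per formula unit = 2.3400 × 71.844 = 168.115 g.
FeO wt% = 168.115 / 497.143 × 100 = 33.82%.

33.82 wt%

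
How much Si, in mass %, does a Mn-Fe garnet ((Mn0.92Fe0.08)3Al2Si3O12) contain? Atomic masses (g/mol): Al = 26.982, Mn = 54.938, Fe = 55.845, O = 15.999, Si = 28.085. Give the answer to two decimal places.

Formula mass = 2.76*54.938 + 0.24*55.845 + 2*26.982 + 3*28.085 + 12*15.999 = 495.239 g/mol, of which 84.255 g is Si.
So Si makes up 84.255/495.239 = 0.1701 of the mass, i.e. 17.01%.

17.01 mass %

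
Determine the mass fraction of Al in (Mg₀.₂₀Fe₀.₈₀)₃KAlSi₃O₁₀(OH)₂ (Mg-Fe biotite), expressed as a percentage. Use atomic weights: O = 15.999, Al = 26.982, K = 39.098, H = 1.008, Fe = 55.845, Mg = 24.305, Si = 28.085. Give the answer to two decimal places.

Molar mass of (Mg₀.₂₀Fe₀.₈₀)₃KAlSi₃O₁₀(OH)₂: 0.60*24.305 + 2.40*55.845 + 1*39.098 + 1*26.982 + 3*28.085 + 12*15.999 + 2*1.008 = 492.950 g/mol.
Mass of Al per formula unit: 1 × 26.982 = 26.982 g.
Weight fraction Al = 26.982 / 492.950 = 0.0547.

5.47 wt%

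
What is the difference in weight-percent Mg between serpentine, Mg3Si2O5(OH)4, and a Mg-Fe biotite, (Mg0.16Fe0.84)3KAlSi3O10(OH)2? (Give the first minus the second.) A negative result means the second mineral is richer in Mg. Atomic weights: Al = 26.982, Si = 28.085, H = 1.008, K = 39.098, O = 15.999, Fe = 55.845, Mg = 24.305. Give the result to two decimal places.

Mg in Mg3Si2O5(OH)4: molar mass 277.108 g/mol; 3×24.305 = 72.915 g → 26.31 wt%.
Mg in (Mg0.16Fe0.84)3KAlSi3O10(OH)2: molar mass 496.735 g/mol; 0.48×24.305 = 11.666 g → 2.35 wt%.
Difference = 26.31 − 2.35 = 23.96 percentage points.

23.96 percentage points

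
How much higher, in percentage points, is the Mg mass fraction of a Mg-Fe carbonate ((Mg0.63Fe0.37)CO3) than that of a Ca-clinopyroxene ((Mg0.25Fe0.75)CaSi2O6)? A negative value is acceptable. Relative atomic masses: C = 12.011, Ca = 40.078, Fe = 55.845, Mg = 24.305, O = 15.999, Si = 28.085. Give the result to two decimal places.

13.42 percentage points

Mg in (Mg0.63Fe0.37)CO3: molar mass 95.983 g/mol; 0.63×24.305 = 15.312 g → 15.95 wt%.
Mg in (Mg0.25Fe0.75)CaSi2O6: molar mass 240.202 g/mol; 0.25×24.305 = 6.076 g → 2.53 wt%.
Difference = 15.95 − 2.53 = 13.42 percentage points.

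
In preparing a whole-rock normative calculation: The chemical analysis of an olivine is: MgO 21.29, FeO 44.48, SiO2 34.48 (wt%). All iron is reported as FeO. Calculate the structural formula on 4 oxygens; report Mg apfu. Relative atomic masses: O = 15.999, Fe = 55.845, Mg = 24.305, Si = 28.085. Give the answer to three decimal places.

MgO: 21.29/40.304 = 0.52824 mol → 0.52824 mol Mg, 0.52824 mol O.
FeO: 44.48/71.844 = 0.61912 mol → 0.61912 mol Fe, 0.61912 mol O.
SiO2: 34.48/60.083 = 0.57387 mol → 0.57387 mol Si, 1.14774 mol O.
Total oxygen = 2.29510 mol. Normalization factor = 4/2.29510 = 1.74284.
Mg per 4 O = 0.52824 × 1.74284 = 0.921.

0.921 Mg apfu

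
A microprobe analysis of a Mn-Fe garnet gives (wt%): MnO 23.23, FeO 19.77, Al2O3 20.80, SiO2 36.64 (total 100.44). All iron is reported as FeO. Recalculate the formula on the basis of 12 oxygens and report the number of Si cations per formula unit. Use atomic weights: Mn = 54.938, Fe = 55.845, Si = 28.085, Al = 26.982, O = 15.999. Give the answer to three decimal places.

MnO (M=70.937): mol = 0.32747; Mn = 0.32747, O = 0.32747.
FeO (M=71.844): mol = 0.27518; Fe = 0.27518, O = 0.27518.
Al2O3 (M=101.961): mol = 0.20400; Al = 0.40800, O = 0.61200.
SiO2 (M=60.083): mol = 0.60982; Si = 0.60982, O = 1.21964.
ΣO = 2.43429; factor = 12/ΣO = 4.92957.
Si apfu = 0.60982 × 4.92957 = 3.006.

3.006 Si apfu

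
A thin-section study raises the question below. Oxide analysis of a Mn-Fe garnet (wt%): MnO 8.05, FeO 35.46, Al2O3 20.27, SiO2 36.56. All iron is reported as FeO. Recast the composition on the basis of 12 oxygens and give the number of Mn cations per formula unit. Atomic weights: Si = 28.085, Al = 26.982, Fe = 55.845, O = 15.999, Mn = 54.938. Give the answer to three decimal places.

0.563 Mn apfu

8.05 wt% MnO ÷ 70.937 g/mol = 0.11348 mol, giving 0.11348 Mn and 0.11348 O.
35.46 wt% FeO ÷ 71.844 g/mol = 0.49357 mol, giving 0.49357 Fe and 0.49357 O.
20.27 wt% Al2O3 ÷ 101.961 g/mol = 0.19880 mol, giving 0.39760 Al and 0.59640 O.
36.56 wt% SiO2 ÷ 60.083 g/mol = 0.60849 mol, giving 0.60849 Si and 1.21698 O.
Oxygen sums to 2.42043; scaling by 12/2.42043 = 4.95780 puts the formula on 12 O.
Mn: 0.11348 × 4.95780 = 0.563 atoms per formula unit.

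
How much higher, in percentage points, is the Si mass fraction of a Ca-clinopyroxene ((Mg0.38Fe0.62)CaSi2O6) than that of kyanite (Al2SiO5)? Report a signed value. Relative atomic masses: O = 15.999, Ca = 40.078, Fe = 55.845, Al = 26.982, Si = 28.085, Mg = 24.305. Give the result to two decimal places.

M((Mg0.38Fe0.62)CaSi2O6) = 236.102 g/mol, so wt% Si = 56.170/236.102 × 100 = 23.79%.
M(Al2SiO5) = 162.044 g/mol, so wt% Si = 28.085/162.044 × 100 = 17.33%.
23.79 − 17.33 = 6.46 pp.

6.46 percentage points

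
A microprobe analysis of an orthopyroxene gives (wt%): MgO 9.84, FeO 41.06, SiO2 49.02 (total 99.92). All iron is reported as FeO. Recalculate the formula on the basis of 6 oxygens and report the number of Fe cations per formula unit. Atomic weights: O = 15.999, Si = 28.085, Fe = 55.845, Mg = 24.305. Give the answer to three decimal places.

1.401 Fe apfu

9.84 wt% MgO ÷ 40.304 g/mol = 0.24414 mol, giving 0.24414 Mg and 0.24414 O.
41.06 wt% FeO ÷ 71.844 g/mol = 0.57152 mol, giving 0.57152 Fe and 0.57152 O.
49.02 wt% SiO2 ÷ 60.083 g/mol = 0.81587 mol, giving 0.81587 Si and 1.63174 O.
Oxygen sums to 2.44740; scaling by 6/2.44740 = 2.45158 puts the formula on 6 O.
Fe: 0.57152 × 2.45158 = 1.401 atoms per formula unit.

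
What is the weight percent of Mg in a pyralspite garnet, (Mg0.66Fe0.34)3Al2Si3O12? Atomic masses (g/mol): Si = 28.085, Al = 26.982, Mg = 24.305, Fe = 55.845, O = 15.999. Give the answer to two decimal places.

Formula mass = 1.98*24.305 + 1.02*55.845 + 2*26.982 + 3*28.085 + 12*15.999 = 435.293 g/mol, of which 48.124 g is Mg.
So Mg makes up 48.124/435.293 = 0.1106 of the mass, i.e. 11.06%.

11.06 mass %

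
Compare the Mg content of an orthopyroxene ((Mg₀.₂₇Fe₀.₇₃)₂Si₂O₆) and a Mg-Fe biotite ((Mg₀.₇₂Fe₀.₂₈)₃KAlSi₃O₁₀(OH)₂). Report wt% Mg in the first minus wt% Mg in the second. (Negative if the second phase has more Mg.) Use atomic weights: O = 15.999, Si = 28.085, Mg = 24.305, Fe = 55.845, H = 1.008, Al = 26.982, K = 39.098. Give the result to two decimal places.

M((Mg₀.₂₇Fe₀.₇₃)₂Si₂O₆) = 246.822 g/mol, so wt% Mg = 13.125/246.822 × 100 = 5.32%.
M((Mg₀.₇₂Fe₀.₂₈)₃KAlSi₃O₁₀(OH)₂) = 443.748 g/mol, so wt% Mg = 52.499/443.748 × 100 = 11.83%.
5.32 − 11.83 = -6.51 pp.

-6.51 percentage points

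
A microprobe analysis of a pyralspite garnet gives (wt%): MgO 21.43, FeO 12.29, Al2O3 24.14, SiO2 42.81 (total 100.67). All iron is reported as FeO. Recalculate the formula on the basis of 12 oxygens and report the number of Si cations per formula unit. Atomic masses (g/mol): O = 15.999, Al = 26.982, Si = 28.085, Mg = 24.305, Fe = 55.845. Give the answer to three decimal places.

MgO (M=40.304): mol = 0.53171; Mg = 0.53171, O = 0.53171.
FeO (M=71.844): mol = 0.17107; Fe = 0.17107, O = 0.17107.
Al2O3 (M=101.961): mol = 0.23676; Al = 0.47352, O = 0.71028.
SiO2 (M=60.083): mol = 0.71251; Si = 0.71251, O = 1.42502.
ΣO = 2.83808; factor = 12/ΣO = 4.22821.
Si apfu = 0.71251 × 4.22821 = 3.013.

3.013 Si apfu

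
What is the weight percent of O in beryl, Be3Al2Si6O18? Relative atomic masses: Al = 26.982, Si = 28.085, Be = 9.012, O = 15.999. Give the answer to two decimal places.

Formula mass = 3*9.012 + 2*26.982 + 6*28.085 + 18*15.999 = 537.492 g/mol, of which 287.982 g is O.
So O makes up 287.982/537.492 = 0.5358 of the mass, i.e. 53.58%.

53.58 mass %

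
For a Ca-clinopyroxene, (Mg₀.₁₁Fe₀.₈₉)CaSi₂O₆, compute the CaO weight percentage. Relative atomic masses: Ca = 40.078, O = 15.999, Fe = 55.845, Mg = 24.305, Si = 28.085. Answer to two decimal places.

Formula mass = 244.618 g/mol.
1 Ca → 1.0000 mol CaO per formula unit; M(CaO) = 56.077, so CaO mass = 56.077 g.
56.077/244.618 × 100 = 22.92 wt%.

22.92 wt%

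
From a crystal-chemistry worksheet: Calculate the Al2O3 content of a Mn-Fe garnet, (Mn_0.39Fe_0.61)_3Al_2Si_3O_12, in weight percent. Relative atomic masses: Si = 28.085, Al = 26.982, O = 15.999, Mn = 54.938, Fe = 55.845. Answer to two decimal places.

20.53 wt%

Formula mass = 496.681 g/mol.
2 Al → 1.0000 mol Al2O3 per formula unit; M(Al2O3) = 101.961, so Al2O3 mass = 101.961 g.
101.961/496.681 × 100 = 20.53 wt%.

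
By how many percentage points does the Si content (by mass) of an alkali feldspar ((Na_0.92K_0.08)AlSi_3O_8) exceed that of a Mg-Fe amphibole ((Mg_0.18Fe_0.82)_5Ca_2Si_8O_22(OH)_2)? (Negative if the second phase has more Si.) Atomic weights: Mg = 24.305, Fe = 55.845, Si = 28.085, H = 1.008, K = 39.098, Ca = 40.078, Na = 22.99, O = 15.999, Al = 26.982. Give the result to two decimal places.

8.11 percentage points

First mineral: 84.255 g Si in 263.508 g formula = 31.97 wt% Si.
Second mineral: 224.680 g Si in 941.667 g formula = 23.86 wt% Si.
31.97% − 23.86% gives a difference of 8.11 percentage points.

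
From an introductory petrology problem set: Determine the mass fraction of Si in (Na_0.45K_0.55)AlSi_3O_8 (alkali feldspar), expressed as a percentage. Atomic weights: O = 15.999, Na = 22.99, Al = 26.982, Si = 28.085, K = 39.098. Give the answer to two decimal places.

31.08 mass %

M((Na_0.45K_0.55)AlSi_3O_8) = 271.078 g/mol.
Si contributes 3 × 28.085 = 84.255 g per mole.
84.255/271.078 = 0.3108 → 31.08%.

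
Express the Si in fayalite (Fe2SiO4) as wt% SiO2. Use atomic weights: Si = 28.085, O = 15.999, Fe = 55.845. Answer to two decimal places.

29.49 wt%

Molar mass of Fe2SiO4 = 2×55.845 + 1×28.085 + 4×15.999 = 203.771 g/mol.
Each formula unit contains 1 Si, equivalent to 1/1 = 1.0000 mol SiO2.
M(SiO2) = 1×28.085 + 2×15.999 = 60.083 g/mol.
Mass of SiO2 per formula unit = 1.0000 × 60.083 = 60.083 g.
SiO2 wt% = 60.083 / 203.771 × 100 = 29.49%.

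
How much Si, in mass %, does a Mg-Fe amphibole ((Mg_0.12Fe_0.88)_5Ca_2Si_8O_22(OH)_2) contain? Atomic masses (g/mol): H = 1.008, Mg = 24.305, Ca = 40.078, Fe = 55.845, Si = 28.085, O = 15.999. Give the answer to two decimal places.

23.62 mass %

M((Mg_0.12Fe_0.88)_5Ca_2Si_8O_22(OH)_2) = 951.129 g/mol.
Si contributes 8 × 28.085 = 224.680 g per mole.
224.680/951.129 = 0.2362 → 23.62%.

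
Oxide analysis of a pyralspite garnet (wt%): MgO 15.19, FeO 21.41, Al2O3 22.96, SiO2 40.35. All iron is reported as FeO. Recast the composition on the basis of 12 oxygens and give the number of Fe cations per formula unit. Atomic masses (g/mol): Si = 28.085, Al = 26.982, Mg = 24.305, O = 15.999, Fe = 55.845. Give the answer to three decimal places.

1.328 Fe apfu

MgO (M=40.304): mol = 0.37689; Mg = 0.37689, O = 0.37689.
FeO (M=71.844): mol = 0.29801; Fe = 0.29801, O = 0.29801.
Al2O3 (M=101.961): mol = 0.22518; Al = 0.45036, O = 0.67554.
SiO2 (M=60.083): mol = 0.67157; Si = 0.67157, O = 1.34314.
ΣO = 2.69358; factor = 12/ΣO = 4.45504.
Fe apfu = 0.29801 × 4.45504 = 1.328.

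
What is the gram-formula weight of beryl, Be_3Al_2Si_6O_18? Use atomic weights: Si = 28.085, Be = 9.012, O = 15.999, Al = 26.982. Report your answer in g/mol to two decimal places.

537.49 g/mol

The formula mass is the sum 3×9.012 + 2×26.982 + 6×28.085 + 18×15.999.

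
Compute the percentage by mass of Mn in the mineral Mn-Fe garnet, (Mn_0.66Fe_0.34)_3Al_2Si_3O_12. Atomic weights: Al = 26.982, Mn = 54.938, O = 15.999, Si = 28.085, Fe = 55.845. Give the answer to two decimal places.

21.93 mass %

Molar mass of (Mn_0.66Fe_0.34)_3Al_2Si_3O_12: 1.98·54.938 + 1.02·55.845 + 2·26.982 + 3·28.085 + 12·15.999 = 495.946 g/mol.
Mass of Mn per formula unit: 1.98 × 54.938 = 108.777 g.
Weight fraction Mn = 108.777 / 495.946 = 0.2193.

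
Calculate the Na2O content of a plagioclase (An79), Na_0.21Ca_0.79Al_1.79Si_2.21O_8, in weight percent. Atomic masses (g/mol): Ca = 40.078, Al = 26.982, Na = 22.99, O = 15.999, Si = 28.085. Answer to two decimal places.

2.37 wt%

Formula mass = 274.847 g/mol.
0.21 Na → 0.1050 mol Na2O per formula unit; M(Na2O) = 61.979, so Na2O mass = 6.508 g.
6.508/274.847 × 100 = 2.37 wt%.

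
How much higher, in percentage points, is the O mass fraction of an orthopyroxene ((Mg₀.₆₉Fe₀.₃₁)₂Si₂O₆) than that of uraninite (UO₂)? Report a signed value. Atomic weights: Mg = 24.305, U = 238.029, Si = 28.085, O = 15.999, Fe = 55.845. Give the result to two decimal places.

31.72 percentage points

O in (Mg₀.₆₉Fe₀.₃₁)₂Si₂O₆: molar mass 220.329 g/mol; 6×15.999 = 95.994 g → 43.57 wt%.
O in UO₂: molar mass 270.027 g/mol; 2×15.999 = 31.998 g → 11.85 wt%.
Difference = 43.57 − 11.85 = 31.72 percentage points.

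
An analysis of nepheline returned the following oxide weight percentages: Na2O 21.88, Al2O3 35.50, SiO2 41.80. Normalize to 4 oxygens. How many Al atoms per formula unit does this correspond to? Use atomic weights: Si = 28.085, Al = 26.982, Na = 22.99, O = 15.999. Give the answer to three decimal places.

Na2O: 21.88/61.979 = 0.35302 mol → 0.70604 mol Na, 0.35302 mol O.
Al2O3: 35.50/101.961 = 0.34817 mol → 0.69634 mol Al, 1.04451 mol O.
SiO2: 41.80/60.083 = 0.69570 mol → 0.69570 mol Si, 1.39140 mol O.
Total oxygen = 2.78893 mol. Normalization factor = 4/2.78893 = 1.43424.
Al per 4 O = 0.69634 × 1.43424 = 0.999.

0.999 Al apfu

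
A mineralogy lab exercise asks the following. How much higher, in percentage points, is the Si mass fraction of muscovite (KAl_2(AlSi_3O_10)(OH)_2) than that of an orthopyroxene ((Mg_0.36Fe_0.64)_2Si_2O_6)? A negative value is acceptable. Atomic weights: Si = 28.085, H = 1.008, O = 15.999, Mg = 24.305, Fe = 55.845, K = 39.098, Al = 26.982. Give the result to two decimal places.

Si in KAl_2(AlSi_3O_10)(OH)_2: molar mass 398.303 g/mol; 3×28.085 = 84.255 g → 21.15 wt%.
Si in (Mg_0.36Fe_0.64)_2Si_2O_6: molar mass 241.145 g/mol; 2×28.085 = 56.170 g → 23.29 wt%.
Difference = 21.15 − 23.29 = -2.14 percentage points.

-2.14 percentage points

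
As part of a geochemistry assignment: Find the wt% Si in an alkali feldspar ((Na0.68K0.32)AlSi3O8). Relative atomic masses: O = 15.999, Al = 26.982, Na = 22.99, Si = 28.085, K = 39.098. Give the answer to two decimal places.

Molar mass of (Na0.68K0.32)AlSi3O8: 0.68·22.99 + 0.32·39.098 + 1·26.982 + 3·28.085 + 8·15.999 = 267.374 g/mol.
Mass of Si per formula unit: 3 × 28.085 = 84.255 g.
Weight fraction Si = 84.255 / 267.374 = 0.3151.

31.51 wt%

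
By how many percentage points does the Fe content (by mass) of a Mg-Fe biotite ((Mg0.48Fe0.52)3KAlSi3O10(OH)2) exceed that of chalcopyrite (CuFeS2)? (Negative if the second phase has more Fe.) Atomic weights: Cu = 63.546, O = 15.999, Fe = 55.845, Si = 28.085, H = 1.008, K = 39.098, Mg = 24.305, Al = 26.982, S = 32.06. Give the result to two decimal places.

-11.75 percentage points

Fe in (Mg0.48Fe0.52)3KAlSi3O10(OH)2: molar mass 466.456 g/mol; 1.56×55.845 = 87.118 g → 18.68 wt%.
Fe in CuFeS2: molar mass 183.511 g/mol; 1×55.845 = 55.845 g → 30.43 wt%.
Difference = 18.68 − 30.43 = -11.75 percentage points.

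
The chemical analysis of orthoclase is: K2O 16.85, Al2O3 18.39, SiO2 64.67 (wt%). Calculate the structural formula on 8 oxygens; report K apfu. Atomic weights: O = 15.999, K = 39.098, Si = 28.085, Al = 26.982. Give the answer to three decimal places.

K2O: 16.85/94.195 = 0.17888 mol → 0.35776 mol K, 0.17888 mol O.
Al2O3: 18.39/101.961 = 0.18036 mol → 0.36072 mol Al, 0.54108 mol O.
SiO2: 64.67/60.083 = 1.07634 mol → 1.07634 mol Si, 2.15268 mol O.
Total oxygen = 2.87264 mol. Normalization factor = 8/2.87264 = 2.78489.
K per 8 O = 0.35776 × 2.78489 = 0.996.

0.996 K apfu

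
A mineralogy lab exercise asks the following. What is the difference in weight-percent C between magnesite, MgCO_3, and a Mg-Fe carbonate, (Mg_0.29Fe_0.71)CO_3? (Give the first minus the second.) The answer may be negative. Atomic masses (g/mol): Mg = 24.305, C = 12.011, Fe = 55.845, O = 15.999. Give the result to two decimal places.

C in MgCO_3: molar mass 84.313 g/mol; 1×12.011 = 12.011 g → 14.25 wt%.
C in (Mg_0.29Fe_0.71)CO_3: molar mass 106.706 g/mol; 1×12.011 = 12.011 g → 11.26 wt%.
Difference = 14.25 − 11.26 = 2.99 percentage points.

2.99 percentage points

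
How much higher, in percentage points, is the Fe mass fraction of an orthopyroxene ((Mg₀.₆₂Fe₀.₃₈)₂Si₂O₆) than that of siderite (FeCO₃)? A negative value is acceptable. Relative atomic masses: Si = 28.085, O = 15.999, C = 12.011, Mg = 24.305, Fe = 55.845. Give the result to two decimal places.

First mineral: 42.442 g Fe in 224.744 g formula = 18.88 wt% Fe.
Second mineral: 55.845 g Fe in 115.853 g formula = 48.20 wt% Fe.
18.88% − 48.20% gives a difference of -29.32 percentage points.

-29.32 percentage points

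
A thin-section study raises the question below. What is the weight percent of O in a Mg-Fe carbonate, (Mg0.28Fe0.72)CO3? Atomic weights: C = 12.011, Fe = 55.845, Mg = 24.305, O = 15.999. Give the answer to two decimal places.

M((Mg0.28Fe0.72)CO3) = 107.022 g/mol.
O contributes 3 × 15.999 = 47.997 g per mole.
47.997/107.022 = 0.4485 → 44.85%.

44.85 weight percent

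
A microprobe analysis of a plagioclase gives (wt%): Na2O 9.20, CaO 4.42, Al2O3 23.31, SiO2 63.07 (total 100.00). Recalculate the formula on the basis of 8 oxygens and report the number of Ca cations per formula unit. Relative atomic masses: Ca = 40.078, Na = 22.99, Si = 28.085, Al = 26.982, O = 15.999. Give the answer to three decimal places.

0.209 Ca apfu

9.20 wt% Na2O ÷ 61.979 g/mol = 0.14844 mol, giving 0.29688 Na and 0.14844 O.
4.42 wt% CaO ÷ 56.077 g/mol = 0.07882 mol, giving 0.07882 Ca and 0.07882 O.
23.31 wt% Al2O3 ÷ 101.961 g/mol = 0.22862 mol, giving 0.45724 Al and 0.68586 O.
63.07 wt% SiO2 ÷ 60.083 g/mol = 1.04971 mol, giving 1.04971 Si and 2.09942 O.
Oxygen sums to 3.01254; scaling by 8/3.01254 = 2.65557 puts the formula on 8 O.
Ca: 0.07882 × 2.65557 = 0.209 atoms per formula unit.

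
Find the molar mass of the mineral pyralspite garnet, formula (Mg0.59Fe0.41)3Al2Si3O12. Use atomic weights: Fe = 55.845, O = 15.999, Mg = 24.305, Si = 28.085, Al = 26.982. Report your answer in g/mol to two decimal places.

441.92 g/mol

M = 1.77*24.305 + 1.23*55.845 + 2*26.982 + 3*28.085 + 12*15.999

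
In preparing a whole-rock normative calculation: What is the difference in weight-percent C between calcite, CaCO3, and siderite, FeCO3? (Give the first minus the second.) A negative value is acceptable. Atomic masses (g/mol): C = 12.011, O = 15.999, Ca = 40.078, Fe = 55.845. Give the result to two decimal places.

1.63 percentage points

M(CaCO3) = 100.086 g/mol, so wt% C = 12.011/100.086 × 100 = 12.00%.
M(FeCO3) = 115.853 g/mol, so wt% C = 12.011/115.853 × 100 = 10.37%.
12.00 − 10.37 = 1.63 pp.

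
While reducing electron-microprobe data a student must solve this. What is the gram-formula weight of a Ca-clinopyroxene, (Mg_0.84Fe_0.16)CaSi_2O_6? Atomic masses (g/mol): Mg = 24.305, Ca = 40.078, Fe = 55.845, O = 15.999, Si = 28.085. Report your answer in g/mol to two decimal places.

221.59 g/mol

The formula mass is the sum 0.84*24.305 + 0.16*55.845 + 1*40.078 + 2*28.085 + 6*15.999.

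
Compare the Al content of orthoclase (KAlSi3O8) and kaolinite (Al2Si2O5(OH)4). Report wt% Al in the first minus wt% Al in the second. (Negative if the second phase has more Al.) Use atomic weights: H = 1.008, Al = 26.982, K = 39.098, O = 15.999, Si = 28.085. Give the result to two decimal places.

Al in KAlSi3O8: molar mass 278.327 g/mol; 1×26.982 = 26.982 g → 9.69 wt%.
Al in Al2Si2O5(OH)4: molar mass 258.157 g/mol; 2×26.982 = 53.964 g → 20.90 wt%.
Difference = 9.69 − 20.90 = -11.21 percentage points.

-11.21 percentage points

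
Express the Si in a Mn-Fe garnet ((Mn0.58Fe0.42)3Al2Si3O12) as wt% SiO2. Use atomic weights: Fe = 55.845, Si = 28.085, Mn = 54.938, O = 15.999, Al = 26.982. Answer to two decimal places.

Formula mass = 496.164 g/mol.
3 Si → 3.0000 mol SiO2 per formula unit; M(SiO2) = 60.083, so SiO2 mass = 180.249 g.
180.249/496.164 × 100 = 36.33 wt%.

36.33 wt%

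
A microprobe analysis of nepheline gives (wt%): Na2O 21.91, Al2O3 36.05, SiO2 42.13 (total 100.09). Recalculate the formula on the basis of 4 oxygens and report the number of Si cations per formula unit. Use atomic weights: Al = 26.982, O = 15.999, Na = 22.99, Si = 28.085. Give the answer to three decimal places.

Na2O (M=61.979): mol = 0.35351; Na = 0.70702, O = 0.35351.
Al2O3 (M=101.961): mol = 0.35357; Al = 0.70714, O = 1.06071.
SiO2 (M=60.083): mol = 0.70120; Si = 0.70120, O = 1.40240.
ΣO = 2.81662; factor = 4/ΣO = 1.42014.
Si apfu = 0.70120 × 1.42014 = 0.996.

0.996 Si apfu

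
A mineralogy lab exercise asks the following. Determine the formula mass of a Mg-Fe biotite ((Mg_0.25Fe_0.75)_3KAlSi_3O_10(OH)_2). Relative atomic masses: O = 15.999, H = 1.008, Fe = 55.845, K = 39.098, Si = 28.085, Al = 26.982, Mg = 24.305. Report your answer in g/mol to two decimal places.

M = 0.75·24.305 + 2.25·55.845 + 1·39.098 + 1·26.982 + 3·28.085 + 12·15.999 + 2·1.008

488.22 g/mol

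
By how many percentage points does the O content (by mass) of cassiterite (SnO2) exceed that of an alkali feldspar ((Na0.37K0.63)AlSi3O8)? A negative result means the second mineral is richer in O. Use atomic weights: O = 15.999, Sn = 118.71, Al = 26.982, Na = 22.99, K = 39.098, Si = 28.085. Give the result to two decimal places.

-25.76 percentage points

First mineral: 31.998 g O in 150.708 g formula = 21.23 wt% O.
Second mineral: 127.992 g O in 272.367 g formula = 46.99 wt% O.
21.23% − 46.99% gives a difference of -25.76 percentage points.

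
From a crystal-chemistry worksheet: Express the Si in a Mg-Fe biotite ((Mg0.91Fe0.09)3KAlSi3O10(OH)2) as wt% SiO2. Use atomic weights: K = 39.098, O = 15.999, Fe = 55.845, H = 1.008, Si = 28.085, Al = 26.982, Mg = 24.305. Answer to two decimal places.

M((Mg0.91Fe0.09)3KAlSi3O10(OH)2) = 425.770 g/mol; M(SiO2) = 60.083 g/mol.
Moles SiO2 per formula unit = 3 Si ÷ 1 = 3.0000.
SiO2 fraction = (3.0000 × 60.083) / 425.770 = 180.249/425.770 = 0.4233.

42.33 wt%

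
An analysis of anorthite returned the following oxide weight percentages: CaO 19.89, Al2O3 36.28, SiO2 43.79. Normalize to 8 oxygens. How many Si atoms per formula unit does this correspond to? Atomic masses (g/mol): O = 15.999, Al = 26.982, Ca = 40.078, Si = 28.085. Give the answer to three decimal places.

2.025 Si apfu

CaO (M=56.077): mol = 0.35469; Ca = 0.35469, O = 0.35469.
Al2O3 (M=101.961): mol = 0.35582; Al = 0.71164, O = 1.06746.
SiO2 (M=60.083): mol = 0.72883; Si = 0.72883, O = 1.45766.
ΣO = 2.87981; factor = 8/ΣO = 2.77796.
Si apfu = 0.72883 × 2.77796 = 2.025.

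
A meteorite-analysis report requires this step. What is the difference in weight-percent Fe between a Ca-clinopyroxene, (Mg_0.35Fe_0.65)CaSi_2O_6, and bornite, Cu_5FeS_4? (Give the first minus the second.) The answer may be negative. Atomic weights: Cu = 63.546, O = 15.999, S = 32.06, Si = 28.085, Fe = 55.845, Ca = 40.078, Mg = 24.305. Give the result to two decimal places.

4.18 percentage points

M((Mg_0.35Fe_0.65)CaSi_2O_6) = 237.048 g/mol, so wt% Fe = 36.299/237.048 × 100 = 15.31%.
M(Cu_5FeS_4) = 501.815 g/mol, so wt% Fe = 55.845/501.815 × 100 = 11.13%.
15.31 − 11.13 = 4.18 pp.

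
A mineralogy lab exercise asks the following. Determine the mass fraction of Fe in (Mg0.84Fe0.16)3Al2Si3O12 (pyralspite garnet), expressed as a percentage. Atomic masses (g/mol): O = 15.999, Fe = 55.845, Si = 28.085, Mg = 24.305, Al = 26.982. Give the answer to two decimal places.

6.41 wt%

Formula mass = 2.52*24.305 + 0.48*55.845 + 2*26.982 + 3*28.085 + 12*15.999 = 418.261 g/mol, of which 26.806 g is Fe.
So Fe makes up 26.806/418.261 = 0.0641 of the mass, i.e. 6.41%.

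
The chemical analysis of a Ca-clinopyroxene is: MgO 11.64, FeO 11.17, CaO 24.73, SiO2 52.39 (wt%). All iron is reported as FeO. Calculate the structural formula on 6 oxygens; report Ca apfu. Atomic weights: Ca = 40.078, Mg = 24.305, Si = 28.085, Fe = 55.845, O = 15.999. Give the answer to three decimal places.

11.64 wt% MgO ÷ 40.304 g/mol = 0.28881 mol, giving 0.28881 Mg and 0.28881 O.
11.17 wt% FeO ÷ 71.844 g/mol = 0.15548 mol, giving 0.15548 Fe and 0.15548 O.
24.73 wt% CaO ÷ 56.077 g/mol = 0.44100 mol, giving 0.44100 Ca and 0.44100 O.
52.39 wt% SiO2 ÷ 60.083 g/mol = 0.87196 mol, giving 0.87196 Si and 1.74392 O.
Oxygen sums to 2.62921; scaling by 6/2.62921 = 2.28205 puts the formula on 6 O.
Ca: 0.44100 × 2.28205 = 1.006 atoms per formula unit.

1.006 Ca apfu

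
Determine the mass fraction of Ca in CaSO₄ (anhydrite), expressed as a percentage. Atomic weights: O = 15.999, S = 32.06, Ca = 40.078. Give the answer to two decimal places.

29.44 mass %

Formula mass = 1×40.078 + 1×32.06 + 4×15.999 = 136.134 g/mol, of which 40.078 g is Ca.
So Ca makes up 40.078/136.134 = 0.2944 of the mass, i.e. 29.44%.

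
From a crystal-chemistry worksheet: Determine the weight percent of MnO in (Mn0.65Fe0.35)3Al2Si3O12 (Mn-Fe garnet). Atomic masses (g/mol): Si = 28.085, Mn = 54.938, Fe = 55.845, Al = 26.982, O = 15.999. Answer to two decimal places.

Molar mass of (Mn0.65Fe0.35)3Al2Si3O12 = 1.95*54.938 + 1.05*55.845 + 2*26.982 + 3*28.085 + 12*15.999 = 495.973 g/mol.
Each formula unit contains 1.95 Mn, equivalent to 1.95/1 = 1.9500 mol MnO.
M(MnO) = 1×54.938 + 1×15.999 = 70.937 g/mol.
Mass of MnO per formula unit = 1.9500 × 70.937 = 138.327 g.
MnO wt% = 138.327 / 495.973 × 100 = 27.89%.

27.89 wt%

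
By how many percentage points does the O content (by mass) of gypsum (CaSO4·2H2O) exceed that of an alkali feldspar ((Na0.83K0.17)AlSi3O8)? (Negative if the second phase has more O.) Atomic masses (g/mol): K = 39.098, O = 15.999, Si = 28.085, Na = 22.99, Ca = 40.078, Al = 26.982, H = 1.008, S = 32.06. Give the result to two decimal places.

First mineral: 95.994 g O in 172.164 g formula = 55.76 wt% O.
Second mineral: 127.992 g O in 264.957 g formula = 48.31 wt% O.
55.76% − 48.31% gives a difference of 7.45 percentage points.

7.45 percentage points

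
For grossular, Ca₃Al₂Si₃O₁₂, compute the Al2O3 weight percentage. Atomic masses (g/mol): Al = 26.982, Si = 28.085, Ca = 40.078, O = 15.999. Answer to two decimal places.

22.64 wt%

M(Ca₃Al₂Si₃O₁₂) = 450.441 g/mol; M(Al2O3) = 101.961 g/mol.
Moles Al2O3 per formula unit = 2 Al ÷ 2 = 1.0000.
Al2O3 fraction = (1.0000 × 101.961) / 450.441 = 101.961/450.441 = 0.2264.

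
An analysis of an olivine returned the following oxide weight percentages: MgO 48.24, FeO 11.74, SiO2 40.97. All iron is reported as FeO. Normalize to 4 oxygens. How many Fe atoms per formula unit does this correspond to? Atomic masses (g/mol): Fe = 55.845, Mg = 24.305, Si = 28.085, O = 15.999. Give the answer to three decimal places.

0.240 Fe apfu

MgO (M=40.304): mol = 1.19690; Mg = 1.19690, O = 1.19690.
FeO (M=71.844): mol = 0.16341; Fe = 0.16341, O = 0.16341.
SiO2 (M=60.083): mol = 0.68189; Si = 0.68189, O = 1.36378.
ΣO = 2.72409; factor = 4/ΣO = 1.46838.
Fe apfu = 0.16341 × 1.46838 = 0.240.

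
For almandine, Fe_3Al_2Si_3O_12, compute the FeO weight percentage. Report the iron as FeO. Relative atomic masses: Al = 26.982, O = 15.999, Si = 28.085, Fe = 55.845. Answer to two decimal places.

Formula mass = 497.742 g/mol.
3 Fe → 3.0000 mol FeO per formula unit; M(FeO) = 71.844, so FeO mass = 215.532 g.
215.532/497.742 × 100 = 43.30 wt%.

43.30 wt%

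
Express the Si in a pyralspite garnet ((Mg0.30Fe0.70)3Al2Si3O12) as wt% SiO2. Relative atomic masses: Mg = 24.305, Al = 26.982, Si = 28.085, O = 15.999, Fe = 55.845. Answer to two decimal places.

M((Mg0.30Fe0.70)3Al2Si3O12) = 469.356 g/mol; M(SiO2) = 60.083 g/mol.
Moles SiO2 per formula unit = 3 Si ÷ 1 = 3.0000.
SiO2 fraction = (3.0000 × 60.083) / 469.356 = 180.249/469.356 = 0.3840.

38.40 wt%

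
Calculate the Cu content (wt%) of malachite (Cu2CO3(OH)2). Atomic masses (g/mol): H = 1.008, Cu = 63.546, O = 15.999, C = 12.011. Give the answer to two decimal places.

Molar mass of Cu2CO3(OH)2: 2*63.546 + 1*12.011 + 5*15.999 + 2*1.008 = 221.114 g/mol.
Mass of Cu per formula unit: 2 × 63.546 = 127.092 g.
Weight fraction Cu = 127.092 / 221.114 = 0.5748.

57.48 wt%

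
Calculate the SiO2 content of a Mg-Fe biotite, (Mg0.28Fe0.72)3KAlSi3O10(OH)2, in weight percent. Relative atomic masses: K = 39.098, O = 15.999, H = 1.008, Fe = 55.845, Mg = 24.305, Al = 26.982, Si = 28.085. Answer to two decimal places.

M((Mg0.28Fe0.72)3KAlSi3O10(OH)2) = 485.380 g/mol; M(SiO2) = 60.083 g/mol.
Moles SiO2 per formula unit = 3 Si ÷ 1 = 3.0000.
SiO2 fraction = (3.0000 × 60.083) / 485.380 = 180.249/485.380 = 0.3714.

37.14 wt%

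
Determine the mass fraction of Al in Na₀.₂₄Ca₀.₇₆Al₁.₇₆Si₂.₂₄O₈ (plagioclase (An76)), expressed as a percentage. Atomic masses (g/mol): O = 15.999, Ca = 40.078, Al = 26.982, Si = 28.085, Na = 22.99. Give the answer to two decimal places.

M(Na₀.₂₄Ca₀.₇₆Al₁.₇₆Si₂.₂₄O₈) = 274.368 g/mol.
Al contributes 1.76 × 26.982 = 47.488 g per mole.
47.488/274.368 = 0.1731 → 17.31%.

17.31 mass %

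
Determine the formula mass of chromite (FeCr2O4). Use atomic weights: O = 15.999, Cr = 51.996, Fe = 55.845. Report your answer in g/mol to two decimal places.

Fe: 1 × 55.845 = 55.8450
Cr: 2 × 51.996 = 103.9920
O: 4 × 15.999 = 63.9960
Summing the contributions gives the formula mass.

223.83 g/mol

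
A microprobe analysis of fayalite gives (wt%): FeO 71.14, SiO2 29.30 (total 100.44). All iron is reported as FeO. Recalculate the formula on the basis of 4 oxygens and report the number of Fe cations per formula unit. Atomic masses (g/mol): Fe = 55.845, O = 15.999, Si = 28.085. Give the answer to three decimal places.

FeO: 71.14/71.844 = 0.99020 mol → 0.99020 mol Fe, 0.99020 mol O.
SiO2: 29.30/60.083 = 0.48766 mol → 0.48766 mol Si, 0.97532 mol O.
Total oxygen = 1.96552 mol. Normalization factor = 4/1.96552 = 2.03508.
Fe per 4 O = 0.99020 × 2.03508 = 2.015.

2.015 Fe apfu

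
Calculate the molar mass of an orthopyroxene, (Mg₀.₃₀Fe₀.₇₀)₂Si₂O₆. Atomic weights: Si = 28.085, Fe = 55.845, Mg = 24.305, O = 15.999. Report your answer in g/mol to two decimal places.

The formula mass is the sum 0.60*24.305 + 1.40*55.845 + 2*28.085 + 6*15.999.

244.93 g/mol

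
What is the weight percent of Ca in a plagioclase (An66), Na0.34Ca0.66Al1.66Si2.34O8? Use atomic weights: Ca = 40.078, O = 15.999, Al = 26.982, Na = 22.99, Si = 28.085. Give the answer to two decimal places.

9.70 wt%

Formula mass = 0.34×22.99 + 0.66×40.078 + 1.66×26.982 + 2.34×28.085 + 8×15.999 = 272.769 g/mol, of which 26.451 g is Ca.
So Ca makes up 26.451/272.769 = 0.0970 of the mass, i.e. 9.70%.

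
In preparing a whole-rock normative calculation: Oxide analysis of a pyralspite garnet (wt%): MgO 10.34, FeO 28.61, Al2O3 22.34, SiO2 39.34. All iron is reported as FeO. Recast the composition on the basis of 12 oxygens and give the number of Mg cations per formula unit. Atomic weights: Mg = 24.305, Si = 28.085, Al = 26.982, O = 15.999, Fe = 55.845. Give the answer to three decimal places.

10.34 wt% MgO ÷ 40.304 g/mol = 0.25655 mol, giving 0.25655 Mg and 0.25655 O.
28.61 wt% FeO ÷ 71.844 g/mol = 0.39822 mol, giving 0.39822 Fe and 0.39822 O.
22.34 wt% Al2O3 ÷ 101.961 g/mol = 0.21910 mol, giving 0.43820 Al and 0.65730 O.
39.34 wt% SiO2 ÷ 60.083 g/mol = 0.65476 mol, giving 0.65476 Si and 1.30952 O.
Oxygen sums to 2.62159; scaling by 12/2.62159 = 4.57737 puts the formula on 12 O.
Mg: 0.25655 × 4.57737 = 1.174 atoms per formula unit.

1.174 Mg apfu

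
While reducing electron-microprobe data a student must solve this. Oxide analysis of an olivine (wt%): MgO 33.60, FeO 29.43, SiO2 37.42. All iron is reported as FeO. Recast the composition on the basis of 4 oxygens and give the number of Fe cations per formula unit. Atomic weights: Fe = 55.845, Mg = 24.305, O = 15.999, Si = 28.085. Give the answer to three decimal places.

MgO: 33.60/40.304 = 0.83366 mol → 0.83366 mol Mg, 0.83366 mol O.
FeO: 29.43/71.844 = 0.40964 mol → 0.40964 mol Fe, 0.40964 mol O.
SiO2: 37.42/60.083 = 0.62281 mol → 0.62281 mol Si, 1.24562 mol O.
Total oxygen = 2.48892 mol. Normalization factor = 4/2.48892 = 1.60712.
Fe per 4 O = 0.40964 × 1.60712 = 0.658.

0.658 Fe apfu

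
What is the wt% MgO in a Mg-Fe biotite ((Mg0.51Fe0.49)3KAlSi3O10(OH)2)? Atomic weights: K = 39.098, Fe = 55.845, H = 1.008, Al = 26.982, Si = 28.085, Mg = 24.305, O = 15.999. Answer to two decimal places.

13.30 wt%

Formula mass = 463.618 g/mol.
1.53 Mg → 1.5300 mol MgO per formula unit; M(MgO) = 40.304, so MgO mass = 61.665 g.
61.665/463.618 × 100 = 13.30 wt%.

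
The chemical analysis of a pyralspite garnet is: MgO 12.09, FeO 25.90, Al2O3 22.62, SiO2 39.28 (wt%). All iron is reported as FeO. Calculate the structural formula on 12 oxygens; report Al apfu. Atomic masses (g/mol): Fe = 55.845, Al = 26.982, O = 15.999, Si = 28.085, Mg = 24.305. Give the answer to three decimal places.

2.022 Al apfu

MgO (M=40.304): mol = 0.29997; Mg = 0.29997, O = 0.29997.
FeO (M=71.844): mol = 0.36050; Fe = 0.36050, O = 0.36050.
Al2O3 (M=101.961): mol = 0.22185; Al = 0.44370, O = 0.66555.
SiO2 (M=60.083): mol = 0.65376; Si = 0.65376, O = 1.30752.
ΣO = 2.63354; factor = 12/ΣO = 4.55660.
Al apfu = 0.44370 × 4.55660 = 2.022.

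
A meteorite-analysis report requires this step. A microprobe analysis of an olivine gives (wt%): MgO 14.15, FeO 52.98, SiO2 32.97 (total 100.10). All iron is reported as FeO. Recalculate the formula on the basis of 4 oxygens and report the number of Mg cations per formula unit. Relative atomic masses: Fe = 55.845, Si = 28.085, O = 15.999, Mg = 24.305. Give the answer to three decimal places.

MgO (M=40.304): mol = 0.35108; Mg = 0.35108, O = 0.35108.
FeO (M=71.844): mol = 0.73743; Fe = 0.73743, O = 0.73743.
SiO2 (M=60.083): mol = 0.54874; Si = 0.54874, O = 1.09748.
ΣO = 2.18599; factor = 4/ΣO = 1.82983.
Mg apfu = 0.35108 × 1.82983 = 0.642.

0.642 Mg apfu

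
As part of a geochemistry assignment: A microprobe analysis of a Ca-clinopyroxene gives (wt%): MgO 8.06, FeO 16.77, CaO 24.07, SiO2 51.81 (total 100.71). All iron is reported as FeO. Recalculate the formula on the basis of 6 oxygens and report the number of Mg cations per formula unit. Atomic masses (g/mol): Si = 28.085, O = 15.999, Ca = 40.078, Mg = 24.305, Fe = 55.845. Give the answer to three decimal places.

8.06 wt% MgO ÷ 40.304 g/mol = 0.19998 mol, giving 0.19998 Mg and 0.19998 O.
16.77 wt% FeO ÷ 71.844 g/mol = 0.23342 mol, giving 0.23342 Fe and 0.23342 O.
24.07 wt% CaO ÷ 56.077 g/mol = 0.42923 mol, giving 0.42923 Ca and 0.42923 O.
51.81 wt% SiO2 ÷ 60.083 g/mol = 0.86231 mol, giving 0.86231 Si and 1.72462 O.
Oxygen sums to 2.58725; scaling by 6/2.58725 = 2.31906 puts the formula on 6 O.
Mg: 0.19998 × 2.31906 = 0.464 atoms per formula unit.

0.464 Mg apfu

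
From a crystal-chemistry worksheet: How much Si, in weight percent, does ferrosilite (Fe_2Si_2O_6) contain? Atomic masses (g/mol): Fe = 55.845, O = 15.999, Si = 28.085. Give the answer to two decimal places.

Molar mass of Fe_2Si_2O_6: 2·55.845 + 2·28.085 + 6·15.999 = 263.854 g/mol.
Mass of Si per formula unit: 2 × 28.085 = 56.170 g.
Weight fraction Si = 56.170 / 263.854 = 0.2129.

21.29 weight percent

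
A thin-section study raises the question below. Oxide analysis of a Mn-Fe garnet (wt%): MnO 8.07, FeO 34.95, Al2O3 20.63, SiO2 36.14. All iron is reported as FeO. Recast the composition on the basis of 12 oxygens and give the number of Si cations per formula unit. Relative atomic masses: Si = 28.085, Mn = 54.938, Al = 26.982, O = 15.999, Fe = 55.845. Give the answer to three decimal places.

MnO (M=70.937): mol = 0.11376; Mn = 0.11376, O = 0.11376.
FeO (M=71.844): mol = 0.48647; Fe = 0.48647, O = 0.48647.
Al2O3 (M=101.961): mol = 0.20233; Al = 0.40466, O = 0.60699.
SiO2 (M=60.083): mol = 0.60150; Si = 0.60150, O = 1.20300.
ΣO = 2.41022; factor = 12/ΣO = 4.97880.
Si apfu = 0.60150 × 4.97880 = 2.995.

2.995 Si apfu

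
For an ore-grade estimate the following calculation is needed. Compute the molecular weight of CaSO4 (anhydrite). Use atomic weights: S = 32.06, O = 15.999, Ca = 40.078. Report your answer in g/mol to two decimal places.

136.13 g/mol

Ca: 1 × 40.078 = 40.0780
S: 1 × 32.06 = 32.0600
O: 4 × 15.999 = 63.9960
Summing the contributions gives the formula mass.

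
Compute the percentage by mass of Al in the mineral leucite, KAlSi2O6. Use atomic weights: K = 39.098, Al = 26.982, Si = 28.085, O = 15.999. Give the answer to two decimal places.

Formula mass = 1*39.098 + 1*26.982 + 2*28.085 + 6*15.999 = 218.244 g/mol, of which 26.982 g is Al.
So Al makes up 26.982/218.244 = 0.1236 of the mass, i.e. 12.36%.

12.36 mass %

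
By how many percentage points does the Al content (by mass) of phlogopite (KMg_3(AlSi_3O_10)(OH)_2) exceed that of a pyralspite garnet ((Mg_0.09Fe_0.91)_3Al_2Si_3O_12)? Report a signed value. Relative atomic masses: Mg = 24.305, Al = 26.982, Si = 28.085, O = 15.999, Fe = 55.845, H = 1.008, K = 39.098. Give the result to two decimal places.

Al in KMg_3(AlSi_3O_10)(OH)_2: molar mass 417.254 g/mol; 1×26.982 = 26.982 g → 6.47 wt%.
Al in (Mg_0.09Fe_0.91)_3Al_2Si_3O_12: molar mass 489.226 g/mol; 2×26.982 = 53.964 g → 11.03 wt%.
Difference = 6.47 − 11.03 = -4.56 percentage points.

-4.56 percentage points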